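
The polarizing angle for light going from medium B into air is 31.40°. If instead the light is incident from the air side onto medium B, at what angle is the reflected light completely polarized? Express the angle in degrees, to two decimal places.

θ_B' ≈ 58.60°

The two Brewster angles are complementary: θ_B' = 90° − θ_B = 90° − 31.40° = 58.60°.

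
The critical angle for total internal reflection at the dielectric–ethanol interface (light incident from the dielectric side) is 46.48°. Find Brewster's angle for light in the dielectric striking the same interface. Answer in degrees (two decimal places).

θ_B ≈ 35.95°

At the critical angle sin θ_c = n₂/n₁, giving n₂/n₁ = sin 46.48° = 0.7251.
Then tan θ_B = n₂/n₁ = 0.7251, so θ_B = arctan 0.7251 = 35.95°.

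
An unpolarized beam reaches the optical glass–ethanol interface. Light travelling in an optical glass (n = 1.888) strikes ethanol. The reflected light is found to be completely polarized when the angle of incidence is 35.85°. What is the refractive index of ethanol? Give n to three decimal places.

n ≈ 1.364

At Brewster's angle, tan θ_B = n₂/n₁ with n₁ on the incident side (an optical glass) and n₂ on the transmitted side (ethanol).
n₂ = n₁ tan θ_B = 1.888 × tan 35.85° = 1.364.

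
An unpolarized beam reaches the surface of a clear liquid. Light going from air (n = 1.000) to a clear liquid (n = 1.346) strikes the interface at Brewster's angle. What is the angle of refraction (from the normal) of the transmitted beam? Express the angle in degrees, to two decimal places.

θ_t ≈ 36.61°

θ_B = arctan(n₂/n₁) = arctan(1.346/1.000) = 53.39°.
Since θ_B + θ_t = 90° at Brewster incidence, θ_t = 90° − 53.39° = 36.61°.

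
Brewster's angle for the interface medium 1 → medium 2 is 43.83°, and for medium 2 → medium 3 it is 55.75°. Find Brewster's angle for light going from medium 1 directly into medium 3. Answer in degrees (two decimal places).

θ_B ≈ 54.65°

n₂/n₁ = tan 43.83° = 0.9600 and n₃/n₂ = tan 55.75° = 1.4687.
n₃/n₁ = 1.4099. Then tan θ_B(1→3) = n₃/n₁, so θ_B(1→3) = arctan(1.4099) = 54.65°.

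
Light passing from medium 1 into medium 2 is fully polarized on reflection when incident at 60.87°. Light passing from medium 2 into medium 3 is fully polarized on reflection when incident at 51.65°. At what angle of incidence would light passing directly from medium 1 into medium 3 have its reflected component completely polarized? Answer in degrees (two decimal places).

Each Brewster angle gives a ratio: n₂/n₁ = tan 60.87° = 1.7944, n₃/n₂ = tan 51.65° = 1.2640.
Multiplying, n₃/n₁ = 1.7944 × 1.2640 = 2.2681, and θ_B(1→3) = arctan 2.2681 = 66.21°.

θ_B ≈ 66.21°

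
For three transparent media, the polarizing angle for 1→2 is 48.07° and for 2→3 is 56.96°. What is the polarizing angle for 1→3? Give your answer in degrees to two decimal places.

tan θ_B(1→2) = n₂/n₁ = tan 48.07° = 1.1133.
tan θ_B(2→3) = n₃/n₂ = tan 56.96° = 1.5375.
Multiplying, n₃/n₁ = 1.1133 × 1.5375 = 1.7118, and θ_B(1→3) = arctan 1.7118 = 59.71°.

θ_B ≈ 59.71°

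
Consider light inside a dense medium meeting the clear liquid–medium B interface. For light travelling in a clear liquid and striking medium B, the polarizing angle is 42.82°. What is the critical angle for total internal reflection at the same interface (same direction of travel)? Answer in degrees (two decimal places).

From Brewster, n₂/n₁ = tan θ_B = tan 42.82° = 0.9267.
Then sin θ_c = n₂/n₁ = 0.9267, so θ_c = arcsin 0.9267 = 67.92°.

θ_c ≈ 67.92°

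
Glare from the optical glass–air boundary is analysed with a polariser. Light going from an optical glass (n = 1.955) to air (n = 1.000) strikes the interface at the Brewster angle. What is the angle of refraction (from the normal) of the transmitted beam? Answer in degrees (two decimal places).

First find Brewster's angle: tan θ_B = 1.000/1.955 = 0.5115, giving θ_B = 27.09°.
At Brewster's angle the reflected and refracted rays are perpendicular, so θ_t = 90° − θ_B = 90° − 27.09° = 62.91°.

θ_t ≈ 62.91°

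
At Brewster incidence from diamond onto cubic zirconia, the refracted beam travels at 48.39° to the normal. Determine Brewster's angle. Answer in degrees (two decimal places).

θ_B ≈ 41.61°

Brewster's condition makes the reflected and refracted beams perpendicular: θ_B + θ_t = 90°.
θ_B = 90° − 48.39° = 41.61°.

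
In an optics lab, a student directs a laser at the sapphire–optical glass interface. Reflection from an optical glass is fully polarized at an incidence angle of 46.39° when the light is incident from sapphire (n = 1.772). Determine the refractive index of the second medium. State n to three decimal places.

n ≈ 1.860

At Brewster's angle, tan θ_B = n₂/n₁ with n₁ on the incident side (sapphire) and n₂ on the transmitted side (an optical glass).
n₂ = n₁ tan θ_B = 1.772 × tan 46.39° = 1.860.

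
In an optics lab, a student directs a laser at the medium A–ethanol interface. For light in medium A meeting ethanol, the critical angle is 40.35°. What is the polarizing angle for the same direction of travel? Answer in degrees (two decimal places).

sin θ_c = n₂/n₁, so n₂/n₁ = sin 40.35° = 0.6475.
Brewster: tan θ_B = n₂/n₁ = 0.6475.
θ_B = arctan(0.6475) = 32.92°.

θ_B ≈ 32.92°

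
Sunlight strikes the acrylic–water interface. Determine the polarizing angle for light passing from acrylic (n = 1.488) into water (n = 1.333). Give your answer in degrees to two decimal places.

The reflected p-component vanishes when tan θ_B = n₂/n₁.
tan θ_B = n₂/n₁ = 1.333/1.488 = 0.8958.
So θ_B = arctan 0.8958 = 41.86°.

θ_B ≈ 41.86°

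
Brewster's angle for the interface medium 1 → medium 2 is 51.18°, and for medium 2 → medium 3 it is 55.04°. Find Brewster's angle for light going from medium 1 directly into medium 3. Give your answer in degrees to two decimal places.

θ_B ≈ 60.64°

n₂/n₁ = tan 51.18° = 1.2429 and n₃/n₂ = tan 55.04° = 1.4303.
n₃/n₁ = 1.7776. Then tan θ_B(1→3) = n₃/n₁, so θ_B(1→3) = arctan(1.7776) = 60.64°.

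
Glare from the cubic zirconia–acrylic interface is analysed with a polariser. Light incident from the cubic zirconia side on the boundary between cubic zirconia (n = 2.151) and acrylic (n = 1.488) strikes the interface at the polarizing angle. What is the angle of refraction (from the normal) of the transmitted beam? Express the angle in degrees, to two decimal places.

First find Brewster's angle: tan θ_B = 1.488/2.151 = 0.6918, giving θ_B = 34.67°.
At Brewster's angle the reflected and refracted rays are perpendicular, so θ_t = 90° − θ_B = 90° − 34.67° = 55.33°.

θ_t ≈ 55.33°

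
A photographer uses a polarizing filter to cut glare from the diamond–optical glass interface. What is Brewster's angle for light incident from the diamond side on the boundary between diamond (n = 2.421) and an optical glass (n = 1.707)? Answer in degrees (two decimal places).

θ_B ≈ 35.19°

tan θ_B = n₂/n₁ = 1.707/2.421 = 0.7051.
θ_B = arctan(0.7051) = 35.19°.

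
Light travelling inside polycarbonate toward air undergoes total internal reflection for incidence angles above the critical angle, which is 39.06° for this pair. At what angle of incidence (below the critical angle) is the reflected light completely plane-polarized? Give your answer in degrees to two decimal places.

sin θ_c = n₂/n₁, so n₂/n₁ = sin 39.06° = 0.6301.
Brewster: tan θ_B = n₂/n₁ = 0.6301.
θ_B = arctan(0.6301) = 32.22°.

θ_B ≈ 32.22°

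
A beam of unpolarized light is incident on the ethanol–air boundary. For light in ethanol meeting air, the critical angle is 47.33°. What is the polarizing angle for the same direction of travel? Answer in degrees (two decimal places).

θ_B ≈ 36.33°

n₂/n₁ = sin θ_c = sin 47.33° = 0.7353.
tan θ_B equals the same ratio, so θ_B = arctan(0.7353) = 36.33°.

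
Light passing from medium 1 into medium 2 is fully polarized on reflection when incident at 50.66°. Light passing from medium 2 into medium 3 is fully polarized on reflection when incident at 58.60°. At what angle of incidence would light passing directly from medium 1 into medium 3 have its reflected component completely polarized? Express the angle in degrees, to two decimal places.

θ_B ≈ 63.42°

Each Brewster angle gives a ratio: n₂/n₁ = tan 50.66° = 1.2200, n₃/n₂ = tan 58.60° = 1.6383.
n₃/n₁ = 1.9987. Then tan θ_B(1→3) = n₃/n₁, so θ_B(1→3) = arctan(1.9987) = 63.42°.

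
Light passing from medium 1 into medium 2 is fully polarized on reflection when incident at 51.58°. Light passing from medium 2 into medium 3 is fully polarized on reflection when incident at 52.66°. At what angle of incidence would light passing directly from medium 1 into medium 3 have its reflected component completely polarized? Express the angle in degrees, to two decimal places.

θ_B ≈ 58.82°

Each Brewster angle gives a ratio: n₂/n₁ = tan 51.58° = 1.2608, n₃/n₂ = tan 52.66° = 1.3108.
So n₃/n₁ = (n₂/n₁)(n₃/n₂) = 1.2608 × 1.3108 = 1.6526.
θ_B(1→3) = arctan(1.6526) = 58.82°.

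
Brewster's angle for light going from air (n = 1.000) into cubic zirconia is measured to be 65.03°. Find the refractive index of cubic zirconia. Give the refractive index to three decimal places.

Brewster's law: tan θ_B = n₂/n₁ (light incident in air, refracted into cubic zirconia).
n₂ = n₁ tan θ_B = 1.000 × tan 65.03° = 2.147.

n ≈ 2.147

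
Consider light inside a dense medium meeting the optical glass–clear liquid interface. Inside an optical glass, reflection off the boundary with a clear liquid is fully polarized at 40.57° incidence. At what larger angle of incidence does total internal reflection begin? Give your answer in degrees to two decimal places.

tan θ_B = n₂/n₁ = tan 40.57° = 0.8562.
Total internal reflection: sin θ_c = n₂/n₁ = 0.8562.
θ_c = arcsin(0.8562) = 58.89°.

θ_c ≈ 58.89°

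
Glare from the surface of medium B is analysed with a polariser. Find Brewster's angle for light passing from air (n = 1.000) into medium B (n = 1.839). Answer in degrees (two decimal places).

θ_B ≈ 61.46°

Here n₂/n₁ = 1.839/1.000 = 1.8390, and Brewster's law gives tan θ_B = n₂/n₁.
So θ_B = arctan 1.8390 = 61.46°.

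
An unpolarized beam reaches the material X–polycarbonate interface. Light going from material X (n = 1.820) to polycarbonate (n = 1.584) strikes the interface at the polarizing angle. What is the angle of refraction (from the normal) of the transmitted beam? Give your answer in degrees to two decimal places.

θ_t ≈ 48.97°

tan θ_B = n₂/n₁ = 1.584/1.820 = 0.8703, so θ_B = 41.03°.
Since θ_B + θ_t = 90° at Brewster incidence, θ_t = 90° − 41.03° = 48.97°.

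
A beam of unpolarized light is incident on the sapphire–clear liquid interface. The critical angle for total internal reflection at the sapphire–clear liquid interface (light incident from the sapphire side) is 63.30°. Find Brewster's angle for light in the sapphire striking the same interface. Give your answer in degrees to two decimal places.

At the critical angle sin θ_c = n₂/n₁, giving n₂/n₁ = sin 63.30° = 0.8934.
Then tan θ_B = n₂/n₁ = 0.8934, so θ_B = arctan 0.8934 = 41.78°.

θ_B ≈ 41.78°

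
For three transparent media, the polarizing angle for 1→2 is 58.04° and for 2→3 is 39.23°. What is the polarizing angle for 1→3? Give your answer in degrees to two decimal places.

θ_B ≈ 52.61°

n₂/n₁ = tan 58.04° = 1.6028 and n₃/n₂ = tan 39.23° = 0.8165.
So n₃/n₁ = (n₂/n₁)(n₃/n₂) = 1.6028 × 0.8165 = 1.3086.
θ_B(1→3) = arctan(1.3086) = 52.61°.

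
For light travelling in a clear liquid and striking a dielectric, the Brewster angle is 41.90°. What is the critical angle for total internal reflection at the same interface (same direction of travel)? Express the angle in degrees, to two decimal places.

θ_c ≈ 63.80°

tan θ_B = n₂/n₁ = tan 41.90° = 0.8972.
Total internal reflection: sin θ_c = n₂/n₁ = 0.8972.
θ_c = arcsin(0.8972) = 63.80°.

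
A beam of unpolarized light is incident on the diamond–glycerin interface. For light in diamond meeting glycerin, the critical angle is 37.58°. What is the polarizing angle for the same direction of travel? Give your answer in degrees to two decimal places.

At the critical angle sin θ_c = n₂/n₁, giving n₂/n₁ = sin 37.58° = 0.6099.
Then tan θ_B = n₂/n₁ = 0.6099, so θ_B = arctan 0.6099 = 31.38°.

θ_B ≈ 31.38°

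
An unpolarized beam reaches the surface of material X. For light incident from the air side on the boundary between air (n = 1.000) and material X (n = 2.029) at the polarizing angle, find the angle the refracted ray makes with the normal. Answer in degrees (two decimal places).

tan θ_B = n₂/n₁ = 2.029/1.000 = 2.0290, so θ_B = 63.76°.
At Brewster's angle the reflected and refracted rays are perpendicular, so θ_t = 90° − θ_B = 90° − 63.76° = 26.24°.

θ_t ≈ 26.24°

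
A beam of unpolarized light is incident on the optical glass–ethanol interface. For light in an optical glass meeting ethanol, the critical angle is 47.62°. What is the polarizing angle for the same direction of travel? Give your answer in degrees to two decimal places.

At the critical angle sin θ_c = n₂/n₁, giving n₂/n₁ = sin 47.62° = 0.7387.
Then tan θ_B = n₂/n₁ = 0.7387, so θ_B = arctan 0.7387 = 36.45°.

θ_B ≈ 36.45°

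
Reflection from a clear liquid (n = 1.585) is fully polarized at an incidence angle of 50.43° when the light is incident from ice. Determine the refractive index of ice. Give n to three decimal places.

n ≈ 1.310

Full polarization of the reflected beam means tan θ_B = n₂/n₁, where n₁ is the incident medium (ice).
n₁ = n₂ / tan θ_B = 1.585 / tan 50.43° = 1.310.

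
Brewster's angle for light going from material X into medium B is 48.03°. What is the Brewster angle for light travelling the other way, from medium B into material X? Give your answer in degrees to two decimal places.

Reversing the direction swaps n₁ and n₂, so tan θ_B' = 1/tan θ_B and θ_B' = 90° − θ_B.
Hence θ_B' = 90° − 48.03° = 41.97°.

θ_B' ≈ 41.97°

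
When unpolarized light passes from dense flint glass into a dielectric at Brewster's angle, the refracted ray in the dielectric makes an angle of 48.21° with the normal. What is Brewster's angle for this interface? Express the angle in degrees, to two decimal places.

At Brewster's angle the reflected and refracted rays are perpendicular, so θ_B + θ_t = 90°.
θ_B = 90° − 48.21° = 41.79°.

θ_B ≈ 41.79°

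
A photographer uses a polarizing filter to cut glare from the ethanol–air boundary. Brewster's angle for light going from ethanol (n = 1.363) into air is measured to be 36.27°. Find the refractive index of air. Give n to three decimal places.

Full polarization of the reflected beam means tan θ_B = n₂/n₁, where n₁ is the incident medium (ethanol).
n₂ = n₁ tan θ_B = 1.363 × tan 36.27° = 1.000.

n ≈ 1.000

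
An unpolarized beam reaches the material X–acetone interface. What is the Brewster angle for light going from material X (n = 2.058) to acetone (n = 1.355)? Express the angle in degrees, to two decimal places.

The reflected p-component vanishes when tan θ_B = n₂/n₁.
Here n₂/n₁ = 1.355/2.058 = 0.6584, and Brewster's law gives tan θ_B = n₂/n₁.
θ_B = arctan(0.6584) = 33.36°.

θ_B ≈ 33.36°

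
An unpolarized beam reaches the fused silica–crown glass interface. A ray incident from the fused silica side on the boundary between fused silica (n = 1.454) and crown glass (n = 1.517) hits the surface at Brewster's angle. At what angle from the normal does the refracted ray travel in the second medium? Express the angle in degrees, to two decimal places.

θ_t ≈ 43.79°

First find Brewster's angle: tan θ_B = 1.517/1.454 = 1.0433, giving θ_B = 46.21°.
The refracted ray is perpendicular to the reflected ray, so θ_t = 90° − θ_B = 43.79°.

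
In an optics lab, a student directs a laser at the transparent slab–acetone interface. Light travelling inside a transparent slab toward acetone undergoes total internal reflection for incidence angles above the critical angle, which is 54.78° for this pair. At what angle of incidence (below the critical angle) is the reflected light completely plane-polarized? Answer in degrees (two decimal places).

θ_B ≈ 39.25°

At the critical angle sin θ_c = n₂/n₁, giving n₂/n₁ = sin 54.78° = 0.8169.
Then tan θ_B = n₂/n₁ = 0.8169, so θ_B = arctan 0.8169 = 39.25°.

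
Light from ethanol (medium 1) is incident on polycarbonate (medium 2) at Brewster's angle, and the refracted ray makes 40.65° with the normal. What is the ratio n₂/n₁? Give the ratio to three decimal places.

At Brewster incidence θ_B = 90° − θ_t = 90° − 40.65° = 49.35°.
tan θ_B = n₂/n₁, so n₂/n₁ = tan 49.35° = 1.165.

n₂/n₁ ≈ 1.165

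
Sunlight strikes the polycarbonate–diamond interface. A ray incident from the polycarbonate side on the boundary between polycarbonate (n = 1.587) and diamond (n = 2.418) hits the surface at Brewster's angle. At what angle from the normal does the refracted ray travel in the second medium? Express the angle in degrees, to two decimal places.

θ_t ≈ 33.28°

tan θ_B = n₂/n₁ = 2.418/1.587 = 1.5236, so θ_B = 56.72°.
At Brewster's angle the reflected and refracted rays are perpendicular, so θ_t = 90° − θ_B = 90° − 56.72° = 33.28°.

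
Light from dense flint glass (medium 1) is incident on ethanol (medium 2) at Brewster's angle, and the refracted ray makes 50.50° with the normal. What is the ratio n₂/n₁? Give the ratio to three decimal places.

At Brewster incidence θ_B = 90° − θ_t = 90° − 50.50° = 39.50°.
Then n₂/n₁ = tan θ_B = tan 39.50° = 0.824.

n₂/n₁ ≈ 0.824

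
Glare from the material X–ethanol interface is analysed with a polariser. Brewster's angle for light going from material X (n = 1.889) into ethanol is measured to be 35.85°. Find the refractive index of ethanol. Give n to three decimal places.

Brewster's law: tan θ_B = n₂/n₁ (light incident in material X, refracted into ethanol).
n₂ = n₁ tan θ_B = 1.889 × tan 35.85° = 1.365.

n ≈ 1.365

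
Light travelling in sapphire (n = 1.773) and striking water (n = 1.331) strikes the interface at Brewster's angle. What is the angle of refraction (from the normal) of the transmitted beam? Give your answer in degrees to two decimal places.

θ_t ≈ 53.10°

tan θ_B = n₂/n₁ = 1.331/1.773 = 0.7507, so θ_B = 36.90°.
At Brewster's angle the reflected and refracted rays are perpendicular, so θ_t = 90° − θ_B = 90° − 36.90° = 53.10°.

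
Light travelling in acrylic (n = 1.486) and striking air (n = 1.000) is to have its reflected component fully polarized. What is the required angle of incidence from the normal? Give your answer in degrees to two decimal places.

tan θ_B = n₂/n₁ = 1.000/1.486 = 0.6729.
θ_B = arctan(0.6729) = 33.94°.

θ_B ≈ 33.94°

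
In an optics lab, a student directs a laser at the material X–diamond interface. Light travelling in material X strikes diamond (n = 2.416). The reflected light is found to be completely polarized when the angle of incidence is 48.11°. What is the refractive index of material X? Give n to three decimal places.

Full polarization of the reflected beam means tan θ_B = n₂/n₁, where n₁ is the incident medium (material X).
n₁ = n₂ / tan θ_B = 2.416 / tan 48.11° = 2.167.

n ≈ 2.167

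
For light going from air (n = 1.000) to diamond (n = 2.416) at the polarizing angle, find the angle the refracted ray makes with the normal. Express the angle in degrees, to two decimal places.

θ_B = arctan(n₂/n₁) = arctan(2.416/1.000) = 67.51°.
At Brewster's angle the reflected and refracted rays are perpendicular, so θ_t = 90° − θ_B = 90° − 67.51° = 22.49°.

θ_t ≈ 22.49°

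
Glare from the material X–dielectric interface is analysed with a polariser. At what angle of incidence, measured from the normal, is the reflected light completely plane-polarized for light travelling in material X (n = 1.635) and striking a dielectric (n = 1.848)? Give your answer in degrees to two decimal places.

The reflected p-component vanishes when tan θ_B = n₂/n₁.
tan θ_B = n₂/n₁ = 1.848/1.635 = 1.1303.
So θ_B = arctan 1.1303 = 48.50°.

θ_B ≈ 48.50°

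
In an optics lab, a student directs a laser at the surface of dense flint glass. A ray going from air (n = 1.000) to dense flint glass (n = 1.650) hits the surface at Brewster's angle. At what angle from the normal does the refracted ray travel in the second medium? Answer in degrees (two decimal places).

θ_B = arctan(n₂/n₁) = arctan(1.650/1.000) = 58.78°.
Since θ_B + θ_t = 90° at Brewster incidence, θ_t = 90° − 58.78° = 31.22°.

θ_t ≈ 31.22°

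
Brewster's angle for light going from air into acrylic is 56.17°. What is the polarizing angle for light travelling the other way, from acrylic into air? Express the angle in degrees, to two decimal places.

θ_B' ≈ 33.83°

The two Brewster angles are complementary: θ_B' = 90° − θ_B = 90° − 56.17° = 33.83°.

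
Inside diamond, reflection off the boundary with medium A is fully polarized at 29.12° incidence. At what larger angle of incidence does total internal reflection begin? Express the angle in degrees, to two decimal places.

n₂/n₁ = tan 29.12° = 0.5571; the critical angle satisfies sin θ_c = n₂/n₁.
θ_c = arcsin(0.5571) = 33.85°.

θ_c ≈ 33.85°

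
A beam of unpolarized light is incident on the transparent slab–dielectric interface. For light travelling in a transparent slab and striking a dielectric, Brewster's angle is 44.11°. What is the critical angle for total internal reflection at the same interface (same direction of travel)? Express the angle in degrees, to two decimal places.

θ_c ≈ 75.79°

tan θ_B = n₂/n₁ = tan 44.11° = 0.9694.
Total internal reflection: sin θ_c = n₂/n₁ = 0.9694.
θ_c = arcsin(0.9694) = 75.79°.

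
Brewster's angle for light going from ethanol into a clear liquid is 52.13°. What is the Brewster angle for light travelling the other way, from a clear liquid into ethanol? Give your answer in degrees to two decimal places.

θ_B' ≈ 37.87°

tan θ_B' = n₁/n₂ = 1/tan θ_B, so θ_B' = 90° − θ_B.
θ_B' = 90° − 52.13° = 37.87°.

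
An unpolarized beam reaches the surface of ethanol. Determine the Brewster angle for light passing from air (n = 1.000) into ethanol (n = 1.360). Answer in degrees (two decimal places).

θ_B ≈ 53.67°

Here n₂/n₁ = 1.360/1.000 = 1.3600, and Brewster's law gives tan θ_B = n₂/n₁.
θ_B = arctan(1.3600) = 53.67°.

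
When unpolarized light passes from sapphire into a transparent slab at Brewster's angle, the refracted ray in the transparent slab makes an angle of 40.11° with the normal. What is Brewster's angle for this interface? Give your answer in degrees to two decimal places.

Since the reflected and refracted rays are at right angles at the polarizing angle, θ_B + θ_t = 90°.
θ_B = 90° − 40.11° = 49.89°.

θ_B ≈ 49.89°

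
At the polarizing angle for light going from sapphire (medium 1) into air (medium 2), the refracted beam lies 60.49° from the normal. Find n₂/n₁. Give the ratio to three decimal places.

At Brewster incidence θ_B = 90° − θ_t = 90° − 60.49° = 29.51°.
Then n₂/n₁ = tan θ_B = tan 29.51° = 0.566.

n₂/n₁ ≈ 0.566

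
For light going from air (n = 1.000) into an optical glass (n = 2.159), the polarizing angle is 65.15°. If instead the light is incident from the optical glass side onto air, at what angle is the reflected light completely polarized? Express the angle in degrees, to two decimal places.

The two Brewster angles are complementary: θ_B' = 90° − θ_B = 90° − 65.15° = 24.85°.

θ_B' ≈ 24.85°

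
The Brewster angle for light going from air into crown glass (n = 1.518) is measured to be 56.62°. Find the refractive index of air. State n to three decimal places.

Full polarization of the reflected beam means tan θ_B = n₂/n₁, where n₁ is the incident medium (air).
n₁ = n₂ / tan θ_B = 1.518 / tan 56.62° = 1.000.

n ≈ 1.000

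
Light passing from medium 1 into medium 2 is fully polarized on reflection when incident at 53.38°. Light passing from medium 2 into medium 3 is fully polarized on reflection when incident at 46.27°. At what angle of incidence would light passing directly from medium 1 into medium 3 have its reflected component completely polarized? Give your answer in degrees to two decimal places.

tan θ_B(1→2) = n₂/n₁ = tan 53.38° = 1.3455.
tan θ_B(2→3) = n₃/n₂ = tan 46.27° = 1.0453.
So n₃/n₁ = (n₂/n₁)(n₃/n₂) = 1.3455 × 1.0453 = 1.4065.
θ_B(1→3) = arctan(1.4065) = 54.59°.

θ_B ≈ 54.59°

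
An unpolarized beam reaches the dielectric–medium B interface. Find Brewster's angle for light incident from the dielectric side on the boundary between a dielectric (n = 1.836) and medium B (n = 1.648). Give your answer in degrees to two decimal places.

θ_B ≈ 41.91°

At Brewster's angle the reflected and refracted rays are perpendicular, which with Snell's law gives tan θ_B = n₂/n₁.
Brewster's condition: tan θ_B = n₂/n₁ = 1.648/1.836 = 0.8976.
So θ_B = arctan 0.8976 = 41.91°.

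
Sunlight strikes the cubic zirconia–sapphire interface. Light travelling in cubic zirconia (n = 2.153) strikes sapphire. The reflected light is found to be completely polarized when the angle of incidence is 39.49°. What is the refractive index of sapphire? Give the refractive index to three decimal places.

n ≈ 1.774

Brewster's law: tan θ_B = n₂/n₁ (light incident in cubic zirconia, refracted into sapphire).
n₂ = n₁ tan θ_B = 2.153 × tan 39.49° = 1.774.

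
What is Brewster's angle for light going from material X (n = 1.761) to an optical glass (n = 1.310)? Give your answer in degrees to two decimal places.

The reflected p-component vanishes when tan θ_B = n₂/n₁.
tan θ_B = n₂/n₁ = 1.310/1.761 = 0.7439. Taking the arctangent, θ_B = 36.65°.

θ_B ≈ 36.65°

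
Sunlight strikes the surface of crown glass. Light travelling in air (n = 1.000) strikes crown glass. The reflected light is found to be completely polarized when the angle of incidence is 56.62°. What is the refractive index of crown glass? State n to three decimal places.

n ≈ 1.518

Full polarization of the reflected beam means tan θ_B = n₂/n₁, where n₁ is the incident medium (air).
n₂ = n₁ tan θ_B = 1.000 × tan 56.62° = 1.518.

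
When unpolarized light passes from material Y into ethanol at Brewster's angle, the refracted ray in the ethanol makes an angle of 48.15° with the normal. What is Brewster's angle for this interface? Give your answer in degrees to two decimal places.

θ_B ≈ 41.85°

At Brewster's angle the reflected and refracted rays are perpendicular, so θ_B + θ_t = 90°.
So θ_B = 90° − θ_t = 90° − 48.15° = 41.85°.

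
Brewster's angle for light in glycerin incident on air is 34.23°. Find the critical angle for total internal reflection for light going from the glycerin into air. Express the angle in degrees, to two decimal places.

tan θ_B = n₂/n₁ = tan 34.23° = 0.6804.
Total internal reflection: sin θ_c = n₂/n₁ = 0.6804.
θ_c = arcsin(0.6804) = 42.87°.

θ_c ≈ 42.87°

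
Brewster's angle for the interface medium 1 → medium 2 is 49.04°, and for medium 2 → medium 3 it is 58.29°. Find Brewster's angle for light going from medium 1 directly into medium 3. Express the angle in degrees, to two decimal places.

tan θ_B(1→2) = n₂/n₁ = tan 49.04° = 1.1520.
tan θ_B(2→3) = n₃/n₂ = tan 58.29° = 1.6185.
n₃/n₁ = 1.8645. Then tan θ_B(1→3) = n₃/n₁, so θ_B(1→3) = arctan(1.8645) = 61.79°.

θ_B ≈ 61.79°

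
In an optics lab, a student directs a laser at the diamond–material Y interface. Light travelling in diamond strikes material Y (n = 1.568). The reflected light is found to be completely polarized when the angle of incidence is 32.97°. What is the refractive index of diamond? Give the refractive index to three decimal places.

n ≈ 2.417

Brewster's law: tan θ_B = n₂/n₁ (light incident in diamond, refracted into material Y).
n₁ = n₂ / tan θ_B = 1.568 / tan 32.97° = 2.417.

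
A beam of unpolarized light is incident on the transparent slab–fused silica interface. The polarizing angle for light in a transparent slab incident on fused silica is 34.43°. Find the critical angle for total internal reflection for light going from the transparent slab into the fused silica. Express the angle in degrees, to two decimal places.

θ_c ≈ 43.27°

n₂/n₁ = tan 34.43° = 0.6855; the critical angle satisfies sin θ_c = n₂/n₁.
θ_c = arcsin(0.6855) = 43.27°.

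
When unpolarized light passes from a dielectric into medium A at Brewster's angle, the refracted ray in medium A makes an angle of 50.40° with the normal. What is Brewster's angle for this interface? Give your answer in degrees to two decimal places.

θ_B ≈ 39.60°

At Brewster's angle the reflected and refracted rays are perpendicular, so θ_B + θ_t = 90°.
θ_B = 90° − 50.40° = 39.60°.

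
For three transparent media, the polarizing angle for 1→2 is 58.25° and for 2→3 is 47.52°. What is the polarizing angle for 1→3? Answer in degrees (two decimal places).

tan θ_B(1→2) = n₂/n₁ = tan 58.25° = 1.6160.
tan θ_B(2→3) = n₃/n₂ = tan 47.52° = 1.0921.
n₃/n₁ = 1.7648. Then tan θ_B(1→3) = n₃/n₁, so θ_B(1→3) = arctan(1.7648) = 60.46°.

θ_B ≈ 60.46°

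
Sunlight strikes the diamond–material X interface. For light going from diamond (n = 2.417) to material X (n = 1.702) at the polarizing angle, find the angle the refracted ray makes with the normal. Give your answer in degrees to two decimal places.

θ_t ≈ 54.85°

tan θ_B = n₂/n₁ = 1.702/2.417 = 0.7042, so θ_B = 35.15°.
The refracted ray is perpendicular to the reflected ray, so θ_t = 90° − θ_B = 54.85°.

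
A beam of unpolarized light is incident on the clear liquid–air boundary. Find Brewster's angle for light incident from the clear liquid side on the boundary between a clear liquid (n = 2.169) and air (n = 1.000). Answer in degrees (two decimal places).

Brewster's condition: tan θ_B = n₂/n₁ = 1.000/2.169 = 0.4610.
So θ_B = arctan 0.4610 = 24.75°.

θ_B ≈ 24.75°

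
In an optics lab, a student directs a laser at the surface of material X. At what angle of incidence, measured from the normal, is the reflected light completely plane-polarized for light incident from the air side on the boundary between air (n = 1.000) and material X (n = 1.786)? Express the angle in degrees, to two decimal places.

θ_B ≈ 60.76°

The reflected p-component vanishes when tan θ_B = n₂/n₁.
Here n₂/n₁ = 1.786/1.000 = 1.7860, and Brewster's law gives tan θ_B = n₂/n₁.
θ_B = arctan(1.7860) = 60.76°.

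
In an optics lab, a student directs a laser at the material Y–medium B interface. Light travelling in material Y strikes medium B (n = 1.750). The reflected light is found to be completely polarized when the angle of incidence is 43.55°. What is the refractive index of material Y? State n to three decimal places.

At Brewster's angle, tan θ_B = n₂/n₁ with n₁ on the incident side (material Y) and n₂ on the transmitted side (medium B).
n₁ = n₂ / tan θ_B = 1.750 / tan 43.55° = 1.841.

n ≈ 1.841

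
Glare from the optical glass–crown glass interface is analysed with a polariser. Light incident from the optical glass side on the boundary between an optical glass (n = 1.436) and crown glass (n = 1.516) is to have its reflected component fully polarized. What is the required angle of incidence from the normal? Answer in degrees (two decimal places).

θ_B ≈ 46.55°

At Brewster's angle the reflected and refracted rays are perpendicular, which with Snell's law gives tan θ_B = n₂/n₁.
Here n₂/n₁ = 1.516/1.436 = 1.0557, and Brewster's law gives tan θ_B = n₂/n₁. Taking the arctangent, θ_B = 46.55°.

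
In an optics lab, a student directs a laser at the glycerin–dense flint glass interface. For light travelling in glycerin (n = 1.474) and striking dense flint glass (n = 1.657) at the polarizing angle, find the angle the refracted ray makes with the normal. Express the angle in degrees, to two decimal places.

θ_t ≈ 41.65°

First find Brewster's angle: tan θ_B = 1.657/1.474 = 1.1242, giving θ_B = 48.35°.
At Brewster's angle the reflected and refracted rays are perpendicular, so θ_t = 90° − θ_B = 90° − 48.35° = 41.65°.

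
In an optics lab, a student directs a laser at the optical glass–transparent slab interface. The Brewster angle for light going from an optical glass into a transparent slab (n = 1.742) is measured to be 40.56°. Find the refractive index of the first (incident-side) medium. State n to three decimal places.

Full polarization of the reflected beam means tan θ_B = n₂/n₁, where n₁ is the incident medium (an optical glass).
n₁ = n₂ / tan θ_B = 1.742 / tan 40.56° = 2.035.

n ≈ 2.035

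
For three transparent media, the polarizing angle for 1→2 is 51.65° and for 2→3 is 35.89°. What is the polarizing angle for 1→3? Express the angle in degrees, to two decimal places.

tan θ_B(1→2) = n₂/n₁ = tan 51.65° = 1.2640.
tan θ_B(2→3) = n₃/n₂ = tan 35.89° = 0.7236.
So n₃/n₁ = (n₂/n₁)(n₃/n₂) = 1.2640 × 0.7236 = 0.9146.
θ_B(1→3) = arctan(0.9146) = 42.45°.

θ_B ≈ 42.45°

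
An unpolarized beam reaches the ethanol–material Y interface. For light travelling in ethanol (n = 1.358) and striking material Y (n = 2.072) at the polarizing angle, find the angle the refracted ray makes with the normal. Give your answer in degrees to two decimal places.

θ_B = arctan(n₂/n₁) = arctan(2.072/1.358) = 56.76°.
The refracted ray is perpendicular to the reflected ray, so θ_t = 90° − θ_B = 33.24°.

θ_t ≈ 33.24°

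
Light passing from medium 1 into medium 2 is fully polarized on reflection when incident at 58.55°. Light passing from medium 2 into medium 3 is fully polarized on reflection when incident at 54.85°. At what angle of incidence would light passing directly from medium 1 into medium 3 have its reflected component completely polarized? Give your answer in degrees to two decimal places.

n₂/n₁ = tan 58.55° = 1.6351 and n₃/n₂ = tan 54.85° = 1.4202.
So n₃/n₁ = (n₂/n₁)(n₃/n₂) = 1.6351 × 1.4202 = 2.3221.
θ_B(1→3) = arctan(2.3221) = 66.70°.

θ_B ≈ 66.70°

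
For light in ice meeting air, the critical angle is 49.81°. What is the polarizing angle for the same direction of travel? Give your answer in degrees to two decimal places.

θ_B ≈ 37.38°

sin θ_c = n₂/n₁, so n₂/n₁ = sin 49.81° = 0.7639.
Brewster: tan θ_B = n₂/n₁ = 0.7639.
θ_B = arctan(0.7639) = 37.38°.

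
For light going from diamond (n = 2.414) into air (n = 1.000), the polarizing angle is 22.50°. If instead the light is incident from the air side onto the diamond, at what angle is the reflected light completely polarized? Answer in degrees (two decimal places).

θ_B' ≈ 67.50°

tan θ_B' = n₁/n₂ = 1/tan θ_B, so θ_B' = 90° − θ_B.
θ_B' = 90° − 22.50° = 67.50°.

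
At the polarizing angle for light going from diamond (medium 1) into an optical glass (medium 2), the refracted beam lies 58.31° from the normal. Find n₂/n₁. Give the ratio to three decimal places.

n₂/n₁ ≈ 0.617

At Brewster incidence θ_B = 90° − θ_t = 90° − 58.31° = 31.69°.
tan θ_B = n₂/n₁, so n₂/n₁ = tan 31.69° = 0.617.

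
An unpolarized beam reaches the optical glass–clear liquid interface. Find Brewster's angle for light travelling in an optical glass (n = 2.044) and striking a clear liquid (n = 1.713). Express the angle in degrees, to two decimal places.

θ_B ≈ 39.97°

tan θ_B = n₂/n₁ = 1.713/2.044 = 0.8381.
θ_B = arctan(0.8381) = 39.97°.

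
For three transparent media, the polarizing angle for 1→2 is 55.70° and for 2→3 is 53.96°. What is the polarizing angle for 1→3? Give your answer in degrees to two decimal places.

θ_B ≈ 63.60°

tan θ_B(1→2) = n₂/n₁ = tan 55.70° = 1.4659.
tan θ_B(2→3) = n₃/n₂ = tan 53.96° = 1.3744.
n₃/n₁ = 2.0147. Then tan θ_B(1→3) = n₃/n₁, so θ_B(1→3) = arctan(2.0147) = 63.60°.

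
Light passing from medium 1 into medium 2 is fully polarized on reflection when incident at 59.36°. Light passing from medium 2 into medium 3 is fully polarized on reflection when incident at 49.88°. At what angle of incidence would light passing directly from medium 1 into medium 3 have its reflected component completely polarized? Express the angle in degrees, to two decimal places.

tan θ_B(1→2) = n₂/n₁ = tan 59.36° = 1.6882.
tan θ_B(2→3) = n₃/n₂ = tan 49.88° = 1.1867.
Multiplying, n₃/n₁ = 1.6882 × 1.1867 = 2.0034, and θ_B(1→3) = arctan 2.0034 = 63.47°.

θ_B ≈ 63.47°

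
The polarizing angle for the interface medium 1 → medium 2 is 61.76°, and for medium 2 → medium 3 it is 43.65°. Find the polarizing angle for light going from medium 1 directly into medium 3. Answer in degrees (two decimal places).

n₂/n₁ = tan 61.76° = 1.8619 and n₃/n₂ = tan 43.65° = 0.9540.
Multiplying, n₃/n₁ = 1.8619 × 0.9540 = 1.7761, and θ_B(1→3) = arctan 1.7761 = 60.62°.

θ_B ≈ 60.62°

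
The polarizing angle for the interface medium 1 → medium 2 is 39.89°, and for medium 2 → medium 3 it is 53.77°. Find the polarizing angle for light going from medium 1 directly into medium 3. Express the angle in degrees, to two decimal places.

θ_B ≈ 48.76°

Each Brewster angle gives a ratio: n₂/n₁ = tan 39.89° = 0.8358, n₃/n₂ = tan 53.77° = 1.3648.
n₃/n₁ = 1.1408. Then tan θ_B(1→3) = n₃/n₁, so θ_B(1→3) = arctan(1.1408) = 48.76°.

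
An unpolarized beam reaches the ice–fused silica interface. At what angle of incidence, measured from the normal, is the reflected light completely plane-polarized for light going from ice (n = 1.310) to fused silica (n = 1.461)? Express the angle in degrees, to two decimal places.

θ_B ≈ 48.12°

The reflected p-component vanishes when tan θ_B = n₂/n₁.
Brewster's condition: tan θ_B = n₂/n₁ = 1.461/1.310 = 1.1153.
θ_B = arctan(1.1153) = 48.12°.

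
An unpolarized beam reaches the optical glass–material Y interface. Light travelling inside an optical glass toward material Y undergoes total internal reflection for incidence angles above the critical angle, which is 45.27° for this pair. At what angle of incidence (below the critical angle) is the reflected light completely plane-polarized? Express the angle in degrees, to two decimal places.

θ_B ≈ 35.39°

sin θ_c = n₂/n₁, so n₂/n₁ = sin 45.27° = 0.7104.
Brewster: tan θ_B = n₂/n₁ = 0.7104.
θ_B = arctan(0.7104) = 35.39°.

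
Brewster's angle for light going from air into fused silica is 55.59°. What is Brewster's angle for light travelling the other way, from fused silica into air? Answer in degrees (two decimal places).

θ_B' ≈ 34.41°

tan θ_B' = n₁/n₂ = 1/tan θ_B, so θ_B' = 90° − θ_B.
θ_B' = 90° − 55.59° = 34.41°.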